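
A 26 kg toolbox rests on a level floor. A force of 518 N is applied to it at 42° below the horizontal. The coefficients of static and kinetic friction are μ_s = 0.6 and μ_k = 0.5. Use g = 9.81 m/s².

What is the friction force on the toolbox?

f ≈ 301 N

Vertical equilibrium gives N = m g + P sin α = 601.7 N.
Horizontally, friction must balance P cos α = 384.9 N.
The static-friction limit is μ_s N = 361 N.
384.9 > 361 N → the toolbox slides; f = μ_k N = 0.5×601.7 = 301 N.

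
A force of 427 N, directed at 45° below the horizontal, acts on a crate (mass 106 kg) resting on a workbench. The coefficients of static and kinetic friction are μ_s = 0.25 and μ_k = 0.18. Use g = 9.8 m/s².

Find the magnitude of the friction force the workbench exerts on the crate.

f ≈ 302 N

Vertical equilibrium gives N = m g + P sin α = 1341 N.
The horizontal driving force is P cos α = 301.9 N, so equilibrium needs friction f = 301.9 N.
μ_s N = 0.25 × 1341 = 335.2 N.
301.9 ≤ 335.2 N → static; friction equals the required 302 N.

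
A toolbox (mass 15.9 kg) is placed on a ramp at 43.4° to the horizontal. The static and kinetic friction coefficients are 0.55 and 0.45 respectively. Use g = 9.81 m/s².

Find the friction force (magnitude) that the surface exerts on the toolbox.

Normal force: N = m g cos θ = 15.9 × 9.81 × cos 43.4° = 113.3 N.
Along the slope the weight component is m g sin θ = 107.2 N; friction must supply exactly this, acting up-slope.
Static friction can supply at most μ_s N = 62.33 N.
Since |107.2| > 62.33 N, static friction cannot hold it; the toolbox slides down the incline and kinetic friction applies: f = μ_k N = 0.45 × 113.3 = 51 N.

f ≈ 51 N (up the incline)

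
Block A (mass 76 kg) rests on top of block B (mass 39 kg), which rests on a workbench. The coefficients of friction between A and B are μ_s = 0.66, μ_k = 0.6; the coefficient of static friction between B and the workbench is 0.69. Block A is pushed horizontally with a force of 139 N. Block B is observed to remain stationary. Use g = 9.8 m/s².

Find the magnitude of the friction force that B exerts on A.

Between the blocks, N₁ = m_A g = 744.8 N.
Maximum static friction on A from B: μ_s N₁ = 0.66×744.8 = 491.6 N.
P = 139 N is within that limit, so A and B move together (both at rest); the A–B friction is simply f₁ = P = 139 N.
By Newton's third law B feels 139 N forward from A. With B stationary, the floor's static friction on B balances it: f₂ = 139 N (well within μ_s(m_A+m_B)g = 777.6 N).

f ≈ 139 N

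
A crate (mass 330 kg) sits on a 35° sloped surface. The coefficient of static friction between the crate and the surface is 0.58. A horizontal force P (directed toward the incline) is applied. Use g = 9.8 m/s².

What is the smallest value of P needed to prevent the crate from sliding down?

The crate tends to slide down (tan θ > μ_s), so at the point of impending slip friction acts up-slope at its limit: f = μ_s N.
Perpendicular to the incline: N = m g cos θ + P sin θ.
Along the incline: P cos θ + μ_s N = m g sin θ, i.e. P cos θ + μ_s (m g cos θ + P sin θ) = m g sin θ.
Solving, P (cos θ + μ_s sin θ) = m g (sin θ − μ_s cos θ), so P = 3230×0.09847/1.152 = 276 N.

P_min ≈ 276 N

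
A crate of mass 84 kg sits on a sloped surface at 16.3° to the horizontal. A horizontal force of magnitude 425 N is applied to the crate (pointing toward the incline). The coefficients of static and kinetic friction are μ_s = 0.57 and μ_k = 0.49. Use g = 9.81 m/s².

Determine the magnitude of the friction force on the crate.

f ≈ 177 N (down the incline)

The horizontal push has a component P sin θ into the surface, so N = m g cos θ + P sin θ = 790.9 + 119.3 = 910.2 N.
Parallel to the incline: P cos θ − m g sin θ = 407.9 − 231.3 = 176.6 N; the friction needed to balance this is 176.6 N acting down the slope.
The limit of static friction is μ_s N = 518.8 N.
Since 176.6 N is within the 518.8 N limit, the crate stays put and friction is exactly 177 N.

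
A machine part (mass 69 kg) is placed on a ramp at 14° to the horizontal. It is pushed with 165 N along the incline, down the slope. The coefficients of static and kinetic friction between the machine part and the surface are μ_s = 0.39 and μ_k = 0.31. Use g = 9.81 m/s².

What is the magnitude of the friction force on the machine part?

Perpendicular to the surface, N = m g cos θ = 69·9.81·cos 14° = 656.8 N.
For equilibrium along the incline the friction force must supply f = m g sin θ + P = 163.8 + 165 = 328.8 N (positive meaning up-slope).
Static friction can supply at most μ_s N = 256.1 N.
Since |328.8| > 256.1 N, static friction cannot hold it; the machine part slides down the incline and kinetic friction applies: f = μ_k N = 0.31 × 656.8 = 204 N.

f ≈ 204 N (up the incline)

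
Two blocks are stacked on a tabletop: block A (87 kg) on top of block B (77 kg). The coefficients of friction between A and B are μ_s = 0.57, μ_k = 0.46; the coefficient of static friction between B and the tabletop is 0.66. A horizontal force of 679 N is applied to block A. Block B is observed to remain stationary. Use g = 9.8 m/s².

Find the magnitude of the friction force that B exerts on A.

f ≈ 392 N

The normal force B exerts on A is simply A's weight, N₁ = 852.6 N.
Maximum static friction on A from B: μ_s N₁ = 0.57×852.6 = 486 N.
Since P = 679 N > 486 N, A slides on B; the A–B friction is kinetic: f₁ = μ_k N₁ = 0.46×852.6 = 392 N.
By Newton's third law B feels 392 N forward from A. With B stationary, the floor's static friction on B balances it: f₂ = 392 N (well within μ_s(m_A+m_B)g = 1061 N).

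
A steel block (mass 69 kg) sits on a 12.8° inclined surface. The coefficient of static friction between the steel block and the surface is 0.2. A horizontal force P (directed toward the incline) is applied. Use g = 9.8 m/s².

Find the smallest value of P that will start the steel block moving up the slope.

At impending motion up the slope, friction acts down-slope at its limit: f = μ_s N.
Perpendicular to the incline: N = m g cos θ + P sin θ.
Along the incline: P cos θ = m g sin θ + μ_s N = m g sin θ + μ_s (m g cos θ + P sin θ).
Solving, P (cos θ − μ_s sin θ) = m g (sin θ + μ_s cos θ), so P = 69×9.8×(sin 12.8° + 0.2 cos 12.8°)/(cos 12.8° − 0.2 sin 12.8°) = 676×0.4166/0.9308 = 303 N.

P ≈ 303 N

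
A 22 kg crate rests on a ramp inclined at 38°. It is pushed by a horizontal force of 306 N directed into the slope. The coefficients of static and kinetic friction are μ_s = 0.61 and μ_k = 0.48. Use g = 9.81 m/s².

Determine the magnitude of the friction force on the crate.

Resolve perpendicular to the incline: N = m g cos θ + P sin θ = 22×9.81×cos 38° + 306×sin 38° = 358.5 N.
Parallel to the incline: P cos θ − m g sin θ = 241.1 − 132.9 = 108.3 N; the friction needed to balance this is 108.3 N acting down the slope.
The limit of static friction is μ_s N = 218.7 N.
Since 108.3 N is within the 218.7 N limit, the crate stays put and friction is exactly 108 N.

f ≈ 108 N (down the incline)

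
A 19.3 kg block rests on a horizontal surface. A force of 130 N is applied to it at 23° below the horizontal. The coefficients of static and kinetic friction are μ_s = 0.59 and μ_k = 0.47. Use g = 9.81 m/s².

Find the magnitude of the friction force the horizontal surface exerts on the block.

f ≈ 120 N

N = m g + P sin α = 189.3 + 130×sin 23° = 240.1 N.
Horizontally, friction must balance P cos α = 119.7 N.
The static-friction limit is μ_s N = 141.7 N.
119.7 ≤ 141.7 N → static; friction equals the required 120 N.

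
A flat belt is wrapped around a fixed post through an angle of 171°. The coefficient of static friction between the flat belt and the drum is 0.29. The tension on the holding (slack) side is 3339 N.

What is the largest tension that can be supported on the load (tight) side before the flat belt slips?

At impending slip the capstan equation gives T₂/T₁ = e^{μβ} with β in radians.
β = 171° × π/180 = 2.985 rad.
e^{μβ} = e^{0.29×2.985} = 2.376.
T₂ = T₁ · e^{μβ} = 3339 × 2.376 = 7930 N.

T_max ≈ 7930 N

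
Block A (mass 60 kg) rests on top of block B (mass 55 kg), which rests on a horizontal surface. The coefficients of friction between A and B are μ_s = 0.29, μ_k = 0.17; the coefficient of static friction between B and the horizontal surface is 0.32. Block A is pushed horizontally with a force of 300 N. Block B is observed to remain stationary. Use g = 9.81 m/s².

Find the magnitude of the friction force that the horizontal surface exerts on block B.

Normal force at the A–B interface: N₁ = m_A g = 588.6 N.
Maximum static friction on A from B: μ_s N₁ = 0.29×588.6 = 170.7 N.
Since P = 300 N > 170.7 N, A slides on B; the A–B friction is kinetic: f₁ = μ_k N₁ = 0.17×588.6 = 100 N.
By Newton's third law B feels 100 N forward from A. With B stationary, the floor's static friction on B balances it: f₂ = 100 N (well within μ_s(m_A+m_B)g = 361 N).

f ≈ 100 N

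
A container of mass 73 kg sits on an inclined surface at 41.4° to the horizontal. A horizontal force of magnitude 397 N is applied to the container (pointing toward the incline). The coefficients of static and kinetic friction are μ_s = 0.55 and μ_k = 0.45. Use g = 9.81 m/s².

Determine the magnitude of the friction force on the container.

Normal direction: N = m g cos θ + P sin θ = 799.7 N.
Along the incline, the net driving force (taking up-slope positive) is P cos θ − m g sin θ = 297.8 − 473.6 = -175.8 N, so equilibrium requires friction f = 175.8 N (up-slope).
Maximum static friction: μ_s N = 0.55 × 799.7 = 439.8 N.
Since 175.8 N is within the 439.8 N limit, the container stays put and friction is exactly 176 N.

f ≈ 176 N (up the incline)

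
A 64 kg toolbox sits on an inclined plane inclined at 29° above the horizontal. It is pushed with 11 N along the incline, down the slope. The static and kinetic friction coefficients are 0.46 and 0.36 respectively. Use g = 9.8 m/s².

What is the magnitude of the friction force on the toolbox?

Normal force: N = m g cos θ = 64 × 9.8 × cos 29° = 548.6 N.
The friction needed for equilibrium is m g sin θ + P = 304.1 + 11 = 315.1 N, measured positive up-slope.
Maximum static friction available: μ_s N = 0.46 × 548.6 = 252.3 N.
Since |315.1| > 252.3 N, static friction cannot hold it; the toolbox slides down the incline and kinetic friction applies: f = μ_k N = 0.36 × 548.6 = 197 N.

f ≈ 197 N (up the incline)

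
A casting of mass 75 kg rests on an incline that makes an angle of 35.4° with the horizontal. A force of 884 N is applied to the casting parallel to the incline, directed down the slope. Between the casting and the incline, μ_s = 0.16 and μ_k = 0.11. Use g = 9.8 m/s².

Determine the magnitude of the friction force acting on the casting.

Perpendicular to the surface, N = m g cos θ = 75·9.8·cos 35.4° = 599.1 N.
For equilibrium along the incline the friction force must supply f = m g sin θ + P = 425.8 + 884 = 1310 N (positive meaning up-slope).
Static friction can supply at most μ_s N = 95.86 N.
|1310| exceeds 95.86 N, so the casting slips down-slope; friction is kinetic, f = μ_k N = 0.11×599.1 = 65.9 N.

f ≈ 65.9 N (up the incline)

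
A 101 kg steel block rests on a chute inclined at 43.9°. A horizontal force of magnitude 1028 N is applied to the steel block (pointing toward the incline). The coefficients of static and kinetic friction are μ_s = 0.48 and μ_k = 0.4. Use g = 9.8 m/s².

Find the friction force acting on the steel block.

The horizontal push has a component P sin θ into the surface, so N = m g cos θ + P sin θ = 713.2 + 712.8 = 1426 N.
Parallel to the incline: P cos θ − m g sin θ = 740.7 − 686.3 = 54.4 N; the friction needed to balance this is 54.4 N acting down the slope.
The limit of static friction is μ_s N = 684.5 N.
Since 54.4 N is within the 684.5 N limit, the steel block stays put and friction is exactly 54.4 N.

f ≈ 54.4 N (down the incline)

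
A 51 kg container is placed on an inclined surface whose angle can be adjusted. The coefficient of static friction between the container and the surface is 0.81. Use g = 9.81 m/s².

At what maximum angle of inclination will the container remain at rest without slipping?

At the slip threshold, m g sin θ = μ_s · m g cos θ, so tan θ = μ_s.
θ_max = arctan(0.81) = 39°.

θ_max ≈ 39°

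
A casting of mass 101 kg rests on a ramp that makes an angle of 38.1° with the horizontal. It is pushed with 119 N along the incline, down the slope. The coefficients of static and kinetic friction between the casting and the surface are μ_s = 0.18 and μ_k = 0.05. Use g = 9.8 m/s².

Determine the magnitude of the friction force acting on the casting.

f ≈ 38.9 N (up the incline)

Perpendicular to the surface, N = m g cos θ = 101·9.8·cos 38.1° = 778.9 N.
Parallel to the incline, ΣF = 0 gives f = m g sin θ + P = 610.7 + 119 = 729.7 N (up-slope positive).
Maximum static friction available: μ_s N = 0.18 × 778.9 = 140.2 N.
Since |729.7| > 140.2 N, static friction cannot hold it; the casting slides down the incline and kinetic friction applies: f = μ_k N = 0.05 × 778.9 = 38.9 N.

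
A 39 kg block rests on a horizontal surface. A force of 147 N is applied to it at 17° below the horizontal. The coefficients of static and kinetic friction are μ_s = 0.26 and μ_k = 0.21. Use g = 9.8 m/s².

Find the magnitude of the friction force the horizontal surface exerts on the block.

N = m g + P sin α = 382.2 + 147×sin 17° = 425.2 N.
For equilibrium, f = P cos α = 147×cos 17° = 140.6 N.
μ_s N = 0.26 × 425.2 = 110.5 N.
The required friction exceeds μ_s N, so the block moves and f = μ_k N = 89.3 N.

f ≈ 89.3 N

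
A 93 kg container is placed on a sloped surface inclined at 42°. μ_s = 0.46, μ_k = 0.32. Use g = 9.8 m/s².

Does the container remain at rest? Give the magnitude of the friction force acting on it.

N = m g cos θ = 677 N.
Down-slope weight component: m g sin θ = 610 N.
μ_s N = 312 N.
610 > 312 N, so it slides; kinetic friction f = μ_k N = 0.32×677 = 217 N.

f ≈ 217 N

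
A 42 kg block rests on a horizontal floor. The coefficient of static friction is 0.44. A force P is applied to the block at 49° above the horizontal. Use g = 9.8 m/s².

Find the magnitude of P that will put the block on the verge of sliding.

N = m g − P sin α (the pull lifts the block).
At impending slip, P cos α = μ_s N = μ_s (m g − P sin α).
Solving: P (cos α + μ_s sin α) = μ_s m g → P = 0.44×412/(cos 49° + 0.44 sin 49°) = 181/0.9881 = 183 N.

P ≈ 183 N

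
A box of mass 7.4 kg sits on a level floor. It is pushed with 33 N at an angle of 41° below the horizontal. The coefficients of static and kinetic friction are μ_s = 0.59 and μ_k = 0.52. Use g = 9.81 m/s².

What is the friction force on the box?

N = m g + P sin α = 72.59 + 33×sin 41° = 94.24 N.
Horizontally, friction must balance P cos α = 24.91 N.
μ_s N = 0.59 × 94.24 = 55.6 N.
Since 24.91 N does not exceed the limit, the box stays at rest and f = 24.9 N.

f ≈ 24.9 N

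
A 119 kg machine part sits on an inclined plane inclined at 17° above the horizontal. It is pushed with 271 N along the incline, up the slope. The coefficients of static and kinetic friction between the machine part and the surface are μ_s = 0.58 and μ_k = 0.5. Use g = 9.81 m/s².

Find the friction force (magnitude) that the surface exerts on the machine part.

f ≈ 70.3 N (up the incline)

The normal reaction is N = m g cos θ = 1116 N.
The friction needed for equilibrium is m g sin θ − P = 341.3 − 271 = 70.31 N, measured positive up-slope.
Static friction can supply at most μ_s N = 647.5 N.
Since |70.31| ≤ 647.5 N, no slip — friction simply equals what equilibrium demands.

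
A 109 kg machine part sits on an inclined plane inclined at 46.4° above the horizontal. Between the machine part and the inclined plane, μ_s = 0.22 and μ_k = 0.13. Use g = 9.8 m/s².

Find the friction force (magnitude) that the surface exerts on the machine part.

f ≈ 95.8 N (up the incline)

Perpendicular to the surface, N = m g cos θ = 109·9.8·cos 46.4° = 736.7 N.
Along the slope the weight component is m g sin θ = 773.6 N; friction must supply exactly this, acting up-slope.
Static friction can supply at most μ_s N = 162.1 N.
|773.6| exceeds 162.1 N, so the machine part slips down-slope; friction is kinetic, f = μ_k N = 0.13×736.7 = 95.8 N.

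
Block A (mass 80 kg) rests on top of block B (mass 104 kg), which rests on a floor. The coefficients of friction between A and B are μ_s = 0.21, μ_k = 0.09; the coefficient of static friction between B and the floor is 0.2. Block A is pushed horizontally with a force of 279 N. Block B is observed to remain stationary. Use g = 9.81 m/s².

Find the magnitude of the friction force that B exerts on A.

f ≈ 70.6 N

Normal force at the A–B interface: N₁ = m_A g = 784.8 N.
So the A–B interface can sustain at most μ_s N₁ = 164.8 N of static friction.
P = 279 N exceeds that limit, so A slips over B and the interface friction becomes kinetic: f₁ = μ_k N₁ = 0.09×784.8 = 70.6 N.
By Newton's third law B feels 70.6 N forward from A. With B stationary, the floor's static friction on B balances it: f₂ = 70.6 N (well within μ_s(m_A+m_B)g = 361 N).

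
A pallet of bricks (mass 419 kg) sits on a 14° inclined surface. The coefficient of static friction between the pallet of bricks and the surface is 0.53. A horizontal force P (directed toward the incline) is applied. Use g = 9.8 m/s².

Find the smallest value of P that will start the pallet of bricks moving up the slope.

P ≈ 3690 N

At impending motion up the slope, friction acts down-slope at its limit: f = μ_s N.
Perpendicular to the incline: N = m g cos θ + P sin θ.
Along the incline: P cos θ = m g sin θ + μ_s N = m g sin θ + μ_s (m g cos θ + P sin θ).
Solving, P (cos θ − μ_s sin θ) = m g (sin θ + μ_s cos θ), so P = 419×9.8×(sin 14° + 0.53 cos 14°)/(cos 14° − 0.53 sin 14°) = 4110×0.7562/0.8421 = 3690 N.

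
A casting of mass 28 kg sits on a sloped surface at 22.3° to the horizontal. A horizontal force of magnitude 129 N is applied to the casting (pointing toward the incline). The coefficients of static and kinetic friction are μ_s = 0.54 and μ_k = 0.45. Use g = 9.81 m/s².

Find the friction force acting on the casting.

f ≈ 15.1 N (down the incline)

Resolve perpendicular to the incline: N = m g cos θ + P sin θ = 28×9.81×cos 22.3° + 129×sin 22.3° = 303.1 N.
Parallel to the incline: P cos θ − m g sin θ = 119.4 − 104.2 = 15.12 N; the friction needed to balance this is 15.12 N acting down the slope.
The limit of static friction is μ_s N = 163.7 N.
Since 15.12 N is within the 163.7 N limit, the casting stays put and friction is exactly 15.1 N.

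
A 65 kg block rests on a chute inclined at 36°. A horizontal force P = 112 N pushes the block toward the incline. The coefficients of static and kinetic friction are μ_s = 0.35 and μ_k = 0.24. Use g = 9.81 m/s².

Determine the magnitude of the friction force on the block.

Normal direction: N = m g cos θ + P sin θ = 581.7 N.
Along the incline, the net driving force (taking up-slope positive) is P cos θ − m g sin θ = 90.61 − 374.8 = -284.2 N, so equilibrium requires friction f = 284.2 N (up-slope).
Maximum static friction: μ_s N = 0.35 × 581.7 = 203.6 N.
The required 284.2 N exceeds the static limit, so the block slides down-slope and f = μ_k N = 0.24×581.7 = 140 N.

f ≈ 140 N (up the incline)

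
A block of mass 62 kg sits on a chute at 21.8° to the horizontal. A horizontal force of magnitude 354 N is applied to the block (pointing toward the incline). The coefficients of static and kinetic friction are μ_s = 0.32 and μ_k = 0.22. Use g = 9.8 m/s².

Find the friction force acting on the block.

The horizontal push has a component P sin θ into the surface, so N = m g cos θ + P sin θ = 564.1 + 131.5 = 695.6 N.
Along the incline, the net driving force (taking up-slope positive) is P cos θ − m g sin θ = 328.7 − 225.6 = 103 N, so equilibrium requires friction f = -103 N (down-slope).
The limit of static friction is μ_s N = 222.6 N.
Since 103 N is within the 222.6 N limit, the block stays put and friction is exactly 103 N.

f ≈ 103 N (down the incline)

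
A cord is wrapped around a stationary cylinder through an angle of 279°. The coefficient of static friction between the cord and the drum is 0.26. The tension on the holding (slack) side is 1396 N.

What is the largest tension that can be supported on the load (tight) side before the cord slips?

T_max ≈ 4950 N

At impending slip the capstan equation gives T₂/T₁ = e^{μβ} with β in radians.
β = 279° × π/180 = 4.869 rad.
e^{μβ} = e^{0.26×4.869} = 3.547.
T₂ = T₁ · e^{μβ} = 1396 × 3.547 = 4950 N.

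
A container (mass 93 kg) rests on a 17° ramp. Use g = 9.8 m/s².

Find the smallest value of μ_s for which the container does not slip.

At the slip threshold m g sin θ = μ_s m g cos θ, so μ_s,min = tan θ.
μ_s,min = tan 17° = 0.306.

μ_s,min ≈ 0.306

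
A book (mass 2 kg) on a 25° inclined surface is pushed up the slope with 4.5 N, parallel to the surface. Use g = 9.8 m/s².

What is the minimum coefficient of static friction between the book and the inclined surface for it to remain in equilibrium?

μ_s,min ≈ 0.213

N = m g cos θ = 17.76 N.
Friction must make up the shortfall along the incline: f = m g sin θ − P = 8.283 − 4.5 = 3.783 N.
At the threshold f = μ_s N, so μ_s,min = 3.783/17.76 = 0.213.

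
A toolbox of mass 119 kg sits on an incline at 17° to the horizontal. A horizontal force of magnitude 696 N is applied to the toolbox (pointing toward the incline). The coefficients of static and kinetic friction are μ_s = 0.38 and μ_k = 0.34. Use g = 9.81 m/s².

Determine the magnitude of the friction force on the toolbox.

The horizontal push has a component P sin θ into the surface, so N = m g cos θ + P sin θ = 1116 + 203.5 = 1320 N.
Along the incline, the net driving force (taking up-slope positive) is P cos θ − m g sin θ = 665.6 − 341.3 = 324.3 N, so equilibrium requires friction f = -324.3 N (down-slope).
The limit of static friction is μ_s N = 501.6 N.
Since 324.3 N is within the 501.6 N limit, the toolbox stays put and friction is exactly 324 N.

f ≈ 324 N (down the incline)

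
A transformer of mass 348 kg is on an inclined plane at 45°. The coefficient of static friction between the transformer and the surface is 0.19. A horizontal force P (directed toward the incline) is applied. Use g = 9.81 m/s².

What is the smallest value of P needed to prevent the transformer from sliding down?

P_min ≈ 2320 N

The transformer tends to slide down (tan θ > μ_s), so at the point of impending slip friction acts up-slope at its limit: f = μ_s N.
Perpendicular to the incline: N = m g cos θ + P sin θ.
Along the incline: P cos θ + μ_s N = m g sin θ, i.e. P cos θ + μ_s (m g cos θ + P sin θ) = m g sin θ.
Solving, P (cos θ + μ_s sin θ) = m g (sin θ − μ_s cos θ), so P = 3410×0.5728/0.8415 = 2320 N.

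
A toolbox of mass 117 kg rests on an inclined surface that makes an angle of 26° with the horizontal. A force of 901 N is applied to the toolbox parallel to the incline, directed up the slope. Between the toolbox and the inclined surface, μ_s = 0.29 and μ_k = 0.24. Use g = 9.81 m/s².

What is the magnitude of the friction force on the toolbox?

f ≈ 248 N (down the incline)

Perpendicular to the surface, N = m g cos θ = 117·9.81·cos 26° = 1032 N.
For equilibrium along the incline the friction force must supply f = m g sin θ − P = 503.1 − 901 = -397.9 N (positive meaning up-slope).
Static friction can supply at most μ_s N = 299.2 N.
Since |-397.9| > 299.2 N, static friction cannot hold it; the toolbox slides up the incline and kinetic friction applies: f = μ_k N = 0.24 × 1032 = 248 N.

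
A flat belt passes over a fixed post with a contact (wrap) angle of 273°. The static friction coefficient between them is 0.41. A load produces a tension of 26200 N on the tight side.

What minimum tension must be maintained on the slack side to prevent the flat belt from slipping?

Capstan equation at impending slip: T_tight/T_slack = e^{μβ}.
β = 273° = 4.765 rad; e^{μβ} = e^{0.41×4.765} = 7.054.
T_slack = T_tight / e^{μβ} = 26200 / 7.054 = 3710 N.

T_min ≈ 3710 N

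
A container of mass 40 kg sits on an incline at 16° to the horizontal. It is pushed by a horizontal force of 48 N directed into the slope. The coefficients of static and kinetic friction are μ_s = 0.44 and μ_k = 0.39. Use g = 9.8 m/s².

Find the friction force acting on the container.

f ≈ 61.9 N (up the incline)

Resolve perpendicular to the incline: N = m g cos θ + P sin θ = 40×9.8×cos 16° + 48×sin 16° = 390 N.
Parallel to the incline: P cos θ − m g sin θ = 46.14 − 108 = -61.91 N; the friction needed to balance this is 61.91 N acting up the slope.
Maximum static friction: μ_s N = 0.44 × 390 = 171.6 N.
|f_req| = 61.91 ≤ 171.6 N → the container is in equilibrium; friction equals the required value.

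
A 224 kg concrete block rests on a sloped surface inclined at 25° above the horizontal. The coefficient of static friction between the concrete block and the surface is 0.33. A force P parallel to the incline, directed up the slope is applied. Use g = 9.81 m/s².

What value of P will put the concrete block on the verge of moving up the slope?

At impending motion up the slope, friction acts down-slope at its limit: f = μ_s N.
P is parallel to the surface, so N = m g cos θ = 1990 N.
Along the incline: P = m g sin θ + μ_s N = 929 + 0.33×1990 = 1590 N.

P ≈ 1590 N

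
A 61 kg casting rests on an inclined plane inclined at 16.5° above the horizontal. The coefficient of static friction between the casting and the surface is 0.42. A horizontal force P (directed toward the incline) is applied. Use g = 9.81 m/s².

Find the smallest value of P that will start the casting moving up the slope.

At impending motion up the slope, friction acts down-slope at its limit: f = μ_s N.
Perpendicular to the incline: N = m g cos θ + P sin θ.
Along the incline: P cos θ = m g sin θ + μ_s N = m g sin θ + μ_s (m g cos θ + P sin θ).
Solving, P (cos θ − μ_s sin θ) = m g (sin θ + μ_s cos θ), so P = 61×9.81×(sin 16.5° + 0.42 cos 16.5°)/(cos 16.5° − 0.42 sin 16.5°) = 598×0.6867/0.8395 = 489 N.

P ≈ 489 N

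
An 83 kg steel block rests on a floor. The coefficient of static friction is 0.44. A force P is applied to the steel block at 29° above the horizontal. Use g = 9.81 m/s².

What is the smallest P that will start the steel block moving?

P ≈ 329 N

N = m g − P sin α (the pull lifts the steel block).
At impending slip, P cos α = μ_s N = μ_s (m g − P sin α).
Solving: P (cos α + μ_s sin α) = μ_s m g → P = 0.44×814/(cos 29° + 0.44 sin 29°) = 358/1.088 = 329 N.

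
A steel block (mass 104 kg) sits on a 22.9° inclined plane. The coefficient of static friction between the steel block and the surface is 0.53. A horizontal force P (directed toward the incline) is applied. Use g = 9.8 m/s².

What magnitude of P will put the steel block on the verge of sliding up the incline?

P ≈ 1250 N

At impending motion up the slope, friction acts down-slope at its limit: f = μ_s N.
Perpendicular to the incline: N = m g cos θ + P sin θ.
Along the incline: P cos θ = m g sin θ + μ_s N = m g sin θ + μ_s (m g cos θ + P sin θ).
Solving, P (cos θ − μ_s sin θ) = m g (sin θ + μ_s cos θ), so P = 104×9.8×(sin 22.9° + 0.53 cos 22.9°)/(cos 22.9° − 0.53 sin 22.9°) = 1020×0.8774/0.7149 = 1250 N.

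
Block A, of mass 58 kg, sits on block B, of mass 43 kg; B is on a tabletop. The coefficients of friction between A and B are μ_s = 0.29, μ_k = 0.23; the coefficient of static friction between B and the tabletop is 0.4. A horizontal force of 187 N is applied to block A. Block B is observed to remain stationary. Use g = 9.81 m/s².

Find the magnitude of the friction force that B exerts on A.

Normal force at the A–B interface: N₁ = m_A g = 569 N.
So the A–B interface can sustain at most μ_s N₁ = 165 N of static friction.
P = 187 N exceeds that limit, so A slips over B and the interface friction becomes kinetic: f₁ = μ_k N₁ = 0.23×569 = 131 N.
By Newton's third law B feels 131 N forward from A. With B stationary, the floor's static friction on B balances it: f₂ = 131 N (well within μ_s(m_A+m_B)g = 396.3 N).

f ≈ 131 N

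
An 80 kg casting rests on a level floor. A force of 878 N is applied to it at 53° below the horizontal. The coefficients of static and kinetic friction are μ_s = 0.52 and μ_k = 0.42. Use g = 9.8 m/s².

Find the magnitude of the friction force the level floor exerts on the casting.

The vertical component of P adds to the normal force: N = m g + P sin α = 784 + 701.2 = 1485 N.
For equilibrium, f = P cos α = 878×cos 53° = 528.4 N.
The static-friction limit is μ_s N = 772.3 N.
528.4 ≤ 772.3 N → static; friction equals the required 528 N.

f ≈ 528 N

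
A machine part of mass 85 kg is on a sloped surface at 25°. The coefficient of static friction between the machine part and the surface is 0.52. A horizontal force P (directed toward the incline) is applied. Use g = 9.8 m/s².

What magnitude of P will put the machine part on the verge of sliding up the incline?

At impending motion up the slope, friction acts down-slope at its limit: f = μ_s N.
Perpendicular to the incline: N = m g cos θ + P sin θ.
Along the incline: P cos θ = m g sin θ + μ_s N = m g sin θ + μ_s (m g cos θ + P sin θ).
Solving, P (cos θ − μ_s sin θ) = m g (sin θ + μ_s cos θ), so P = 85×9.8×(sin 25° + 0.52 cos 25°)/(cos 25° − 0.52 sin 25°) = 833×0.8939/0.6865 = 1080 N.

P ≈ 1080 N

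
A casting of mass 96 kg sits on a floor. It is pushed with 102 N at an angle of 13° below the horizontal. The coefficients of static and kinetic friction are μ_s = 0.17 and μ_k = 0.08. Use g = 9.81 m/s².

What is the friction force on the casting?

f ≈ 99.4 N

Vertical equilibrium gives N = m g + P sin α = 964.7 N.
For equilibrium, f = P cos α = 102×cos 13° = 99.39 N.
The static-friction limit is μ_s N = 164 N.
Since 99.39 N does not exceed the limit, the casting stays at rest and f = 99.4 N.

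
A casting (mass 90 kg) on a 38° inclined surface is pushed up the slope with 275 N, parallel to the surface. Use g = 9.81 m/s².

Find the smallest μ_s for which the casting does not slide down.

μ_s,min ≈ 0.386

N = m g cos θ = 695.7 N.
Friction must make up the shortfall along the incline: f = m g sin θ − P = 543.6 − 275 = 268.6 N.
At the threshold f = μ_s N, so μ_s,min = 268.6/695.7 = 0.386.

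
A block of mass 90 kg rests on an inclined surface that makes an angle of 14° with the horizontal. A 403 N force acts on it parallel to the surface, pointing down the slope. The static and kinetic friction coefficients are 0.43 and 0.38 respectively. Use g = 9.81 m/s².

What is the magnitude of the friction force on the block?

Perpendicular to the surface, N = m g cos θ = 90·9.81·cos 14° = 856.7 N.
For equilibrium along the incline the friction force must supply f = m g sin θ + P = 213.6 + 403 = 616.6 N (positive meaning up-slope).
Maximum static friction available: μ_s N = 0.43 × 856.7 = 368.4 N.
|616.6| exceeds 368.4 N, so the block slips down-slope; friction is kinetic, f = μ_k N = 0.38×856.7 = 326 N.

f ≈ 326 N (up the incline)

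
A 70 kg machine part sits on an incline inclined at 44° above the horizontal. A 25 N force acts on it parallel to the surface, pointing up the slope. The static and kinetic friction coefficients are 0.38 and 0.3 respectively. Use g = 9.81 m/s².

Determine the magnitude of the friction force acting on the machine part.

The normal reaction is N = m g cos θ = 494 N.
The friction needed for equilibrium is m g sin θ − P = 477 − 25 = 452 N, measured positive up-slope.
The static-friction ceiling is μ_s N = 0.38 × 494 = 187.7 N.
Since |452| > 187.7 N, static friction cannot hold it; the machine part slides down the incline and kinetic friction applies: f = μ_k N = 0.3 × 494 = 148 N.

f ≈ 148 N (up the incline)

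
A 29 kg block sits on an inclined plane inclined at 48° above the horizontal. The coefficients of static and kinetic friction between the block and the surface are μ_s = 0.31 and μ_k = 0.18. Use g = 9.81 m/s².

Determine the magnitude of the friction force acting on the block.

f ≈ 34.3 N (up the incline)

The normal reaction is N = m g cos θ = 190.4 N.
For equilibrium along the incline, friction must balance the weight component: f = m g sin θ = 211.4 N up the slope.
The static-friction ceiling is μ_s N = 0.31 × 190.4 = 59.01 N.
Since |211.4| > 59.01 N, static friction cannot hold it; the block slides down the incline and kinetic friction applies: f = μ_k N = 0.18 × 190.4 = 34.3 N.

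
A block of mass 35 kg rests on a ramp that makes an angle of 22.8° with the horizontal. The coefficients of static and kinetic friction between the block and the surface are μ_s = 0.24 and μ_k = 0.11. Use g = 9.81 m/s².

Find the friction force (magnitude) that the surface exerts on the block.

f ≈ 34.8 N (up the incline)

Perpendicular to the surface, N = m g cos θ = 35·9.81·cos 22.8° = 316.5 N.
For equilibrium along the incline, friction must balance the weight component: f = m g sin θ = 133.1 N up the slope.
The static-friction ceiling is μ_s N = 0.24 × 316.5 = 75.97 N.
|133.1| exceeds 75.97 N, so the block slips down-slope; friction is kinetic, f = μ_k N = 0.11×316.5 = 34.8 N.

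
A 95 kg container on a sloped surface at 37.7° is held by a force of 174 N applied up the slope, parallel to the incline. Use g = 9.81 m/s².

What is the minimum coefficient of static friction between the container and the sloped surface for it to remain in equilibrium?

μ_s,min ≈ 0.537

N = m g cos θ = 737.4 N.
Friction must make up the shortfall along the incline: f = m g sin θ − P = 569.9 − 174 = 395.9 N.
At the threshold f = μ_s N, so μ_s,min = 395.9/737.4 = 0.537.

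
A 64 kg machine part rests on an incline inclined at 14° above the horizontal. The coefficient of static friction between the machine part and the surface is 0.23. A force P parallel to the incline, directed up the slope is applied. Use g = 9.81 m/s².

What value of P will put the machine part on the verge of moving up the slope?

P ≈ 292 N

At impending motion up the slope, friction acts down-slope at its limit: f = μ_s N.
P is parallel to the surface, so N = m g cos θ = 609 N.
Along the incline: P = m g sin θ + μ_s N = 152 + 0.23×609 = 292 N.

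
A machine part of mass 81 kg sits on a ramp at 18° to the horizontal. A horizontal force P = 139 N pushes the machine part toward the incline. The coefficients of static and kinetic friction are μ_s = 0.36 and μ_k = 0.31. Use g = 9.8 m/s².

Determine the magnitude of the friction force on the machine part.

Resolve perpendicular to the incline: N = m g cos θ + P sin θ = 81×9.8×cos 18° + 139×sin 18° = 797.9 N.
Along the incline, the net driving force (taking up-slope positive) is P cos θ − m g sin θ = 132.2 − 245.3 = -113.1 N, so equilibrium requires friction f = 113.1 N (up-slope).
Maximum static friction: μ_s N = 0.36 × 797.9 = 287.2 N.
Since 113.1 N is within the 287.2 N limit, the machine part stays put and friction is exactly 113 N.

f ≈ 113 N (up the incline)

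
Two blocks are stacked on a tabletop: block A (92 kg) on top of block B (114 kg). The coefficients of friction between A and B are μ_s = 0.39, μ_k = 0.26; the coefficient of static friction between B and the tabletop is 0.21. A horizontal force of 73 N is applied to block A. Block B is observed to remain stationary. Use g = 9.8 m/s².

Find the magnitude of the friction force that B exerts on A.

The normal force B exerts on A is simply A's weight, N₁ = 901.6 N.
So the A–B interface can sustain at most μ_s N₁ = 351.6 N of static friction.
Since P = 73 N ≤ 351.6 N, A does not slip on B; friction on A equals P = 73 N.
B experiences an equal 73 N forward from A (third law). B is in equilibrium, so the floor supplies f₂ = 73 N of static friction (limit μ_s(m_A+m_B)g = 423.9 N, not exceeded).

f ≈ 73 N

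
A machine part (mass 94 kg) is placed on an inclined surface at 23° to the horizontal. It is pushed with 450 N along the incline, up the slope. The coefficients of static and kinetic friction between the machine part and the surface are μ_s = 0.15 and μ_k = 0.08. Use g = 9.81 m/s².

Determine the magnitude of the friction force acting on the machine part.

f ≈ 89.7 N (down the incline)

Perpendicular to the surface, N = m g cos θ = 94·9.81·cos 23° = 848.8 N.
Parallel to the incline, ΣF = 0 gives f = m g sin θ − P = 360.3 − 450 = -89.69 N (up-slope positive).
The static-friction ceiling is μ_s N = 0.15 × 848.8 = 127.3 N.
Since |-89.69| ≤ 127.3 N, no slip — friction simply equals what equilibrium demands.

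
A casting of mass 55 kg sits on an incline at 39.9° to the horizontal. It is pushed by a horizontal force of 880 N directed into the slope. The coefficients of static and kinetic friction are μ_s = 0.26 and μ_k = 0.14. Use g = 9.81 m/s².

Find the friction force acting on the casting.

f ≈ 137 N (down the incline)

Resolve perpendicular to the incline: N = m g cos θ + P sin θ = 55×9.81×cos 39.9° + 880×sin 39.9° = 978.4 N.
Along the incline, the net driving force (taking up-slope positive) is P cos θ − m g sin θ = 675.1 − 346.1 = 329 N, so equilibrium requires friction f = -329 N (down-slope).
Maximum static friction: μ_s N = 0.26 × 978.4 = 254.4 N.
|f_req| = 329 > 254.4 N → the casting slides up the incline; f = μ_k N = 0.14 × 978.4 = 137 N.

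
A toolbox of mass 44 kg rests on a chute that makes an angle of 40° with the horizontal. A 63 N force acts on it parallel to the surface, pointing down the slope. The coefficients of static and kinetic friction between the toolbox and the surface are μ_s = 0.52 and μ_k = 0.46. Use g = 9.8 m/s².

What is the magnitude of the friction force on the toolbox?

Normal force: N = m g cos θ = 44 × 9.8 × cos 40° = 330.3 N.
The friction needed for equilibrium is m g sin θ + P = 277.2 + 63 = 340.2 N, measured positive up-slope.
Maximum static friction available: μ_s N = 0.52 × 330.3 = 171.8 N.
|340.2| exceeds 171.8 N, so the toolbox slips down-slope; friction is kinetic, f = μ_k N = 0.46×330.3 = 152 N.

f ≈ 152 N (up the incline)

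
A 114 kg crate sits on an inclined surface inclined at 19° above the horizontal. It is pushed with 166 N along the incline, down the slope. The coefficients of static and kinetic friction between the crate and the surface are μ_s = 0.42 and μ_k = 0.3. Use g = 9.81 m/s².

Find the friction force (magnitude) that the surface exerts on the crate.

f ≈ 317 N (up the incline)

Normal force: N = m g cos θ = 114 × 9.81 × cos 19° = 1057 N.
Parallel to the incline, ΣF = 0 gives f = m g sin θ + P = 364.1 + 166 = 530.1 N (up-slope positive).
Maximum static friction available: μ_s N = 0.42 × 1057 = 444.1 N.
Since |530.1| > 444.1 N, static friction cannot hold it; the crate slides down the incline and kinetic friction applies: f = μ_k N = 0.3 × 1057 = 317 N.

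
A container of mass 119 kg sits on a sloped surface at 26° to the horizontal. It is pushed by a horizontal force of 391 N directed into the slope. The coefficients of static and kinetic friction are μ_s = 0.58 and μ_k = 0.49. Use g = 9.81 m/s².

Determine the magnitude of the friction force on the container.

f ≈ 160 N (up the incline)

Normal direction: N = m g cos θ + P sin θ = 1221 N.
Along the incline, the net driving force (taking up-slope positive) is P cos θ − m g sin θ = 351.4 − 511.8 = -160.3 N, so equilibrium requires friction f = 160.3 N (up-slope).
Maximum static friction: μ_s N = 0.58 × 1221 = 708 N.
|f_req| = 160.3 ≤ 708 N → the container is in equilibrium; friction equals the required value.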